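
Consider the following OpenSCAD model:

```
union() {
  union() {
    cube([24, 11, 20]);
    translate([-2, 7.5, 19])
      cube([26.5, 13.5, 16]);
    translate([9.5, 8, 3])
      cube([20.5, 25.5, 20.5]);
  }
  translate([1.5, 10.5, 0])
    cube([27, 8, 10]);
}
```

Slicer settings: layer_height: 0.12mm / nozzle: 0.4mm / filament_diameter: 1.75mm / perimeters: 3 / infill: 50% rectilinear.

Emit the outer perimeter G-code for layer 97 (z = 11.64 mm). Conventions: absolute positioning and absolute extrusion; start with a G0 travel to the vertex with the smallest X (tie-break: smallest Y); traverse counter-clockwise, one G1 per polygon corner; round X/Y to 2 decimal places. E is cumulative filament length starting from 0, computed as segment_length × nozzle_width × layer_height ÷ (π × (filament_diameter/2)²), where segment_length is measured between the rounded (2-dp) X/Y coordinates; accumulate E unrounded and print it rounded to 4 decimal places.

At z = 11.64 mm: the cube (footprint 24×11) is included at this height; the cube at (-2, 7.5) is absent (z outside [19, 35]); the cube at (9.5, 8) (footprint 20.5×25.5) is included at this height; Merging all regions: the regions partially overlap (shared area 43.50 mm²), so overlapping operands fuse into one piece — 1 connected region; the cube at (1.5, 10.5) is not intersected at this z (z outside [0, 10]); Taking the union: only the result so far is present, so the union is just that shape — 1 connected region. The outline is a single polygon with 8 vertices. Extrusion per mm of travel: 0.4 × 0.12 / (π × 0.875²) = 0.019956. Accumulating E over each segment gives final E = 2.5344.

G0 X0.00 Y0.00 Z11.64
G1 X24.00 Y0.00 E0.4789
G1 X24.00 Y8.00 E0.6386
G1 X30.00 Y8.00 E0.7583
G1 X30.00 Y33.50 E1.2672
G1 X9.50 Y33.50 E1.6763
G1 X9.50 Y11.00 E2.1253
G1 X0.00 Y11.00 E2.3149
G1 X0.00 Y0.00 E2.5344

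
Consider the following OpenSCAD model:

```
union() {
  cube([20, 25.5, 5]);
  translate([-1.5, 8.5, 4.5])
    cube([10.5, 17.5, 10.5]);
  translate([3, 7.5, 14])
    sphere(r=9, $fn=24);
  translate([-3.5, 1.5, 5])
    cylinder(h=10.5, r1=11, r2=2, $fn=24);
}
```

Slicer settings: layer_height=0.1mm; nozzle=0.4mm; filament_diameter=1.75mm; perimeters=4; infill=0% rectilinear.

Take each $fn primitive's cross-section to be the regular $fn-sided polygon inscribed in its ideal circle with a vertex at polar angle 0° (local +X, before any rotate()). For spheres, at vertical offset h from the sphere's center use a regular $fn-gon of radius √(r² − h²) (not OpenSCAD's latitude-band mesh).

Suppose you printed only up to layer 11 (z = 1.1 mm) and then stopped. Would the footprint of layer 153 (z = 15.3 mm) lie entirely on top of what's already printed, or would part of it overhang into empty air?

Compare the two slices. At z = 1.1: the 20×25.5 cube contributes its full rectangle (area 510.00 mm²); the cube at (-1.5, 8.5) is not intersected at this z (z outside [4.5, 15]); the sphere at (3, 7.5) is absent (|z−center|=12.900 > r=9); the cone at (-3.5, 1.5) is not intersected at this z (z outside [5, 15.5]); Combining (union): only the 20×25.5 cube is present, so the union is just that shape — area = 510.00 mm². At z = 15.3: the cube is absent (z outside [0, 5]); the cube at (-1.5, 8.5) is absent (z outside [4.5, 15]); the r=9 sphere at (3, 7.5) contributes a regular 24-gon of circumradius √(9²−1.3²) = 8.906 (area = (24/2)·8.906²·sin(360°/24) = 246.32 mm²); the cone at (-3.5, 1.5) contributes a regular 24-gon of circumradius 2.171 (interpolated between r1=11 and r2=2 at t=0.981) (area = (24/2)·2.171²·sin(360°/24) = 14.64 mm²); Combining (union): the regions partially overlap — summed areas 260.97 mm² minus the doubly-counted overlap 6.98 mm² gives 253.99 mm² — area = 253.99 mm². Checking containment: at z = 15.3 the cross-section extends beyond the z = 1.1 cross-section by about 86.60 mm².

part overhangs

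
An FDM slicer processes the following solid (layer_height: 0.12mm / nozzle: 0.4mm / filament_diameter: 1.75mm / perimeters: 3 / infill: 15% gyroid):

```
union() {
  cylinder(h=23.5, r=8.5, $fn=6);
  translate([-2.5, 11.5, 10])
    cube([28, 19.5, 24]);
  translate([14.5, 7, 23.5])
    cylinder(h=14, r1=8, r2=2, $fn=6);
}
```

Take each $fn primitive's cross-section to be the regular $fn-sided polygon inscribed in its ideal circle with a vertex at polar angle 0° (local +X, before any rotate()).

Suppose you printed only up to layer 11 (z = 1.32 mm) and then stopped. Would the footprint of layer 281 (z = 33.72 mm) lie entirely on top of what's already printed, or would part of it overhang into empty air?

Compare the two slices. At z = 1.32: the cylinder: section is a regular 6-gon, circumradius r=8.5 (area = (6/2)·8.500²·sin(360°/6) = 187.71 mm²); the cube at (-2.5, 11.5) does not reach this height (z outside [10, 34]); the cone at (14.5, 7) is absent (z outside [23.5, 37.5]); Combining (union): only the r=8.5 cylinder is present, so the union is just that shape — area = 187.71 mm². At z = 33.72: the cylinder is absent (z outside [0, 23.5]); the cube at (-2.5, 11.5) is present — its section is the full 28×19.5 rectangle (area 546.00 mm²); the cone at (14.5, 7) contributes a regular 6-gon of circumradius 3.620 (interpolated between r1=8 and r2=2 at t=0.730) (area = (6/2)·3.620²·sin(360°/6) = 34.05 mm²); Merging all regions: the 2 present regions are separate (no shared area or edge), so areas and boundary lengths simply add and each stays a separate island — area = 580.05 mm². Checking containment: at z = 33.72 the cross-section extends beyond the z = 1.32 cross-section by about 580.05 mm².

part overhangs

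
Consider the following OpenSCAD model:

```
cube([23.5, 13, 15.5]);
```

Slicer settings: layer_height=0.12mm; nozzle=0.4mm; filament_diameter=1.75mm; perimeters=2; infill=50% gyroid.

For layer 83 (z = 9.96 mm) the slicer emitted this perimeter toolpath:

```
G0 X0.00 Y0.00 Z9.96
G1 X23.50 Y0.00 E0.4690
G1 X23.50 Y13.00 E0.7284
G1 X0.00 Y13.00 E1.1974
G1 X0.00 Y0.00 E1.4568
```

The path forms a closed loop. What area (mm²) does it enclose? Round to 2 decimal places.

305.50 mm²

Apply the shoelace formula to the sequence of (X, Y) vertices; enclosed area = 305.50 mm².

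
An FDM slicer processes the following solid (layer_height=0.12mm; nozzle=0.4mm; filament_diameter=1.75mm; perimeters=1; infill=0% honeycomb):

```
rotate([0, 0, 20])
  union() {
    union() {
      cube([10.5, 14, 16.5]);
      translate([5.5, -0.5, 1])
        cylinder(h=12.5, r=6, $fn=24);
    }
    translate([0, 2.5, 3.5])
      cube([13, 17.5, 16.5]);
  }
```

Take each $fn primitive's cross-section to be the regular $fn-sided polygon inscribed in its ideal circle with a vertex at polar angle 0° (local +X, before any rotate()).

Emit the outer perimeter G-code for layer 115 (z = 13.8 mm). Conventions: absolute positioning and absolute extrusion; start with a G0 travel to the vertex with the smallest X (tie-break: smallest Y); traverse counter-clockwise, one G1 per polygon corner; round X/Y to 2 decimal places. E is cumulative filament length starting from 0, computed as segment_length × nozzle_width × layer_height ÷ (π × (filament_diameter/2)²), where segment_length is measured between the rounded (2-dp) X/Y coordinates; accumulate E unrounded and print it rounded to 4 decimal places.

G0 X-6.84 Y18.79 Z13.80
G1 X0.00 Y0.00 E0.3990
G1 X9.87 Y3.59 E0.6086
G1 X9.01 Y5.94 E0.6586
G1 X11.36 Y6.80 E0.7085
G1 X5.38 Y23.24 E1.0576
G1 X-6.84 Y18.79 E1.3172

At z = 13.8 mm: the cube is present — its section is the full 10.5×14 rectangle; the cylinder at (5.5, -0.5) is not intersected at this z (z outside [1, 13.5]); Combining (union): only the 10.5×14 cube is present, so the union is just that shape — 1 connected region; the cube at (0, 2.5) (footprint 13×17.5) is included at this height; Merging all regions: the regions partially overlap (shared area 120.75 mm²), so overlapping operands fuse into one piece — 1 connected region; (whole slice rotated 20° about Z — lengths, areas and connectivity unchanged). The outline is a single polygon with 6 vertices. Extrusion per mm of travel: 0.4 × 0.12 / (π × 0.875²) = 0.019956. Accumulating E over each segment gives final E = 1.3172.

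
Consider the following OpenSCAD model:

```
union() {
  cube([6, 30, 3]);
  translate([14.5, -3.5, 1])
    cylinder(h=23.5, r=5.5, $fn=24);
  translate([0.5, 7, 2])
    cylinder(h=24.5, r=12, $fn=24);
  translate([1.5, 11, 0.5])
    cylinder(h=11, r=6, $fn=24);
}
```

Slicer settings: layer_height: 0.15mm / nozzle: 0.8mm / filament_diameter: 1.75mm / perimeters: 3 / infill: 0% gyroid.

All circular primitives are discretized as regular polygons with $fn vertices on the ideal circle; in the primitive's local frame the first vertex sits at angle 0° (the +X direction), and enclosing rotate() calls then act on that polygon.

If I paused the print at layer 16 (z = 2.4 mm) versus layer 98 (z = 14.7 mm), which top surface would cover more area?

layer 16 (z = 2.4 mm)

Layer 16 (z = 2.4): the cube (footprint 6×30) is included at this height (area 180.00 mm²); the cylinder at (14.5, -3.5): section is a regular 24-gon, circumradius r=5.5 (area = (24/2)·5.500²·sin(360°/24) = 93.95 mm²); the r=12 cylinder at (0.5, 7) gives a regular 24-gon of circumradius 12 (constant along its height) (area = (24/2)·12.000²·sin(360°/24) = 447.24 mm²); the r=6 cylinder at (1.5, 11) contributes a regular 24-gon of circumradius 6 (area = (24/2)·6.000²·sin(360°/24) = 111.81 mm²); Merging all regions: the regions partially overlap — summed areas 833.00 mm² minus the doubly-counted overlap 222.99 mm² gives 610.01 mm² — area = 610.01 mm². So its area = 610.01 mm². Layer 98 (z = 14.7): the cube is absent (z outside [0, 3]); the r=5.5 cylinder at (14.5, -3.5) gives a regular 24-gon of circumradius 5.5 (constant along its height) (area = (24/2)·5.500²·sin(360°/24) = 93.95 mm²); the r=12 cylinder at (0.5, 7) gives a regular 24-gon of circumradius 12 (constant along its height) (area = (24/2)·12.000²·sin(360°/24) = 447.24 mm²); the cylinder at (1.5, 11) does not reach this height (z outside [0.5, 11.5]); Combining (union): the 2 present regions are separate (no shared area or edge), so areas and boundary lengths simply add and each stays a separate island — area = 541.19 mm². So its area = 541.19 mm². Layer 16 is larger (610.01 vs 541.19 mm²).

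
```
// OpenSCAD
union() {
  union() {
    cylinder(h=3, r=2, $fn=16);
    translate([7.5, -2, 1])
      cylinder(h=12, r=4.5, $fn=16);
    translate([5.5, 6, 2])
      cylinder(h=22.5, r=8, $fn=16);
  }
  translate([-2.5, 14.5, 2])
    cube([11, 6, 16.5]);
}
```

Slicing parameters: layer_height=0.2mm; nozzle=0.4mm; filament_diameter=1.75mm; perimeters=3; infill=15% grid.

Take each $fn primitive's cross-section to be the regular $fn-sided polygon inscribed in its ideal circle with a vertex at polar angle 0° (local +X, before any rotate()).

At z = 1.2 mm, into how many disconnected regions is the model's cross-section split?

2

At z = 1.2 mm: the r=2 cylinder contributes a regular 16-gon of circumradius 2; the r=4.5 cylinder at (7.5, -2) gives a regular 16-gon of circumradius 4.5 (constant along its height); the cylinder at (5.5, 6) is absent (z outside [2, 24.5]); Taking the union: the 2 present regions are separate (no shared area or edge), so areas and boundary lengths simply add and each stays a separate island — 2 connected regions; the cube at (-2.5, 14.5) is absent (z outside [2, 18.5]); Taking the union: only that combined region is present, so the union is just that shape — 2 connected regions. The result has 2 disconnected regions.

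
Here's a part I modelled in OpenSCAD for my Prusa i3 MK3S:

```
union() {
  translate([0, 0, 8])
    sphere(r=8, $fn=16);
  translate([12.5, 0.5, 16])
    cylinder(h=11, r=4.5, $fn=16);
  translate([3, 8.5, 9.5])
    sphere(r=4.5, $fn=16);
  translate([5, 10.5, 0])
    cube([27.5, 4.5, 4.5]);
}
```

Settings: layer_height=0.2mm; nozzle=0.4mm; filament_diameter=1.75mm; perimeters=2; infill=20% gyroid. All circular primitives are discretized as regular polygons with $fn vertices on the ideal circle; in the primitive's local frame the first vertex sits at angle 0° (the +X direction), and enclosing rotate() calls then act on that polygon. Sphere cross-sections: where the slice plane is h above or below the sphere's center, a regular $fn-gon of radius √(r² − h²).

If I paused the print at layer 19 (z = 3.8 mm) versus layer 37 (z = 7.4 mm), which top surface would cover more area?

layer 19 (z = 3.8 mm)

Layer 19 (z = 3.8): the r=8 sphere slices to a regular 16-gon of circumradius 6.809 (√(r²−h²) with h=4.2 from center) (area = (16/2)·6.809²·sin(360°/16) = 141.93 mm²); the cylinder at (12.5, 0.5) is absent (z outside [16, 27]); the sphere at (3, 8.5) is not intersected at this z (|z−center|=5.700 > r=4.5); the cube at (5, 10.5) (footprint 27.5×4.5) is included at this height (area 123.75 mm²); Taking the union: the 2 present regions are separate (no shared area or edge), so areas and boundary lengths simply add and each stays a separate island — area = 265.68 mm². So its area = 265.68 mm². Layer 37 (z = 7.4): the r=8 sphere contributes a regular 16-gon of circumradius √(8²−0.6²) = 7.977 (area = (16/2)·7.977²·sin(360°/16) = 194.83 mm²); the cylinder at (12.5, 0.5) does not reach this height (z outside [16, 27]); the r=4.5 sphere at (3, 8.5) contributes a regular 16-gon of circumradius √(4.5²−2.1²) = 3.980 (area = (16/2)·3.980²·sin(360°/16) = 48.49 mm²); the cube at (5, 10.5) is not intersected at this z (z outside [0, 4.5]); Taking the union: the regions partially overlap — summed areas 243.33 mm² minus the doubly-counted overlap 13.41 mm² gives 229.92 mm² — area = 229.92 mm². So its area = 229.92 mm². Layer 19 is larger (265.68 vs 229.92 mm²).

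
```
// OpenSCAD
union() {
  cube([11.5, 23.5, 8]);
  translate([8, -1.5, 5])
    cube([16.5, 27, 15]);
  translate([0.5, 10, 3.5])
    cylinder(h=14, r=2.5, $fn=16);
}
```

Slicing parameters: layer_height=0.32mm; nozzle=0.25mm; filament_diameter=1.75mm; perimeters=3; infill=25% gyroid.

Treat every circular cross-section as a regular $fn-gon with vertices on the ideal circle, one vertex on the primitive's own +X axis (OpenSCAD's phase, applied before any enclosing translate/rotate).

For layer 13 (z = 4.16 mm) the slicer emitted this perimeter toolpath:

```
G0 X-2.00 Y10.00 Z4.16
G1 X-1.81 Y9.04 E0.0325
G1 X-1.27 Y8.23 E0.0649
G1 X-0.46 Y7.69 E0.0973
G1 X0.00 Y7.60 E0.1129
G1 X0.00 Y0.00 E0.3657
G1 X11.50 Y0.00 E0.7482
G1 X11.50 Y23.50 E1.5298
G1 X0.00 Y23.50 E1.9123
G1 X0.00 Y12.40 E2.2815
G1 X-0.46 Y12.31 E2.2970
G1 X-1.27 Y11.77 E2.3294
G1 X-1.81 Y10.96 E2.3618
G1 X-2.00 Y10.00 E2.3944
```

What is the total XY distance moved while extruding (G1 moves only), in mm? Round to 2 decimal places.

Sum the Euclidean lengths of each G1 segment: total = 71.99 mm.

71.99 mm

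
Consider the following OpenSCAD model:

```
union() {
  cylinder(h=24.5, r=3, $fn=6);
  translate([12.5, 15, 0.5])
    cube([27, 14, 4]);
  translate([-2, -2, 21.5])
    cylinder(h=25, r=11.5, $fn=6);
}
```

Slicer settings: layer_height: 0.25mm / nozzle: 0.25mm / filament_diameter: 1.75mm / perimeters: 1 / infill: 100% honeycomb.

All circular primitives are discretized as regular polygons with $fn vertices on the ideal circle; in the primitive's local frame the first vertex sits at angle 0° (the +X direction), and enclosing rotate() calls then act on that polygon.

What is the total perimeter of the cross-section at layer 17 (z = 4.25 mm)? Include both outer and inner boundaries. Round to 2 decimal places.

100.00 mm

At z = 4.25 mm: the r=3 cylinder gives a regular 6-gon of circumradius 3 (constant along its height) (perimeter = 2·6·3.000·sin(180°/6) = 18.00 mm); the cube at (12.5, 15) is present — its section is the full 27×14 rectangle (perimeter 82.00 mm); the cylinder at (-2, -2) is not intersected at this z (z outside [21.5, 46.5]); Combining (union): the 2 present regions are separate (no shared area or edge), so areas and boundary lengths simply add and each stays a separate island — boundary = 100.00 mm. Overall, the cross-section has 2 separate islands. Total boundary length (outer) = 100.00 mm.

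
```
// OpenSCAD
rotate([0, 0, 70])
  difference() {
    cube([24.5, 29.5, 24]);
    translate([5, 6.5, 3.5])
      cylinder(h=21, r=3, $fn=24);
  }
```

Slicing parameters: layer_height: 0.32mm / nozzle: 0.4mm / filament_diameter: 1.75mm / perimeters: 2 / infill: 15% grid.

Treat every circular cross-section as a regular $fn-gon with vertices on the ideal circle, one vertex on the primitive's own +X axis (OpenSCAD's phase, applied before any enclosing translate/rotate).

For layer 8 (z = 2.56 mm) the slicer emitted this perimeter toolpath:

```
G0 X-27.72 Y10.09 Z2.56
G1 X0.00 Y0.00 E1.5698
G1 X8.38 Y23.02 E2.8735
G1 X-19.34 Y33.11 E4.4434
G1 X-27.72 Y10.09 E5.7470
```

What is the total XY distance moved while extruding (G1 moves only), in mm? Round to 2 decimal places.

107.99 mm

Sum the Euclidean lengths of each G1 segment: total = 107.99 mm.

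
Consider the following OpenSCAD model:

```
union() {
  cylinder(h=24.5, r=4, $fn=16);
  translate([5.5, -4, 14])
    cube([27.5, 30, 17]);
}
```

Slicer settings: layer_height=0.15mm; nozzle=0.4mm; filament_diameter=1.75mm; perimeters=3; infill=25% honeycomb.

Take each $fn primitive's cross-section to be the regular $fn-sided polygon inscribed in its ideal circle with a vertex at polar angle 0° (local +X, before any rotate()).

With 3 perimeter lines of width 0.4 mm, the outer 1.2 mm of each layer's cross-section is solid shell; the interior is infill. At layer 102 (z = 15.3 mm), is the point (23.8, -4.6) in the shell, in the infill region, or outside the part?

At z = 15.3 mm: the r=4 cylinder gives a regular 16-gon of circumradius 4 (constant along its height); the cube at (5.5, -4) is present — its section is the full 27.5×30 rectangle; Combining (union): the 2 present regions are separate (no shared area or edge), so areas and boundary lengths simply add and each stays a separate island — 2 connected regions. Overall, the cross-section has 2 separate islands. The nearest boundary edge runs (33.00, -4.00)→(5.50, -4.00); distance from the point to it = 0.60 mm. The point is not inside any of the regions above, so it lies outside the cross-section (0.60 mm from the nearest boundary).

outside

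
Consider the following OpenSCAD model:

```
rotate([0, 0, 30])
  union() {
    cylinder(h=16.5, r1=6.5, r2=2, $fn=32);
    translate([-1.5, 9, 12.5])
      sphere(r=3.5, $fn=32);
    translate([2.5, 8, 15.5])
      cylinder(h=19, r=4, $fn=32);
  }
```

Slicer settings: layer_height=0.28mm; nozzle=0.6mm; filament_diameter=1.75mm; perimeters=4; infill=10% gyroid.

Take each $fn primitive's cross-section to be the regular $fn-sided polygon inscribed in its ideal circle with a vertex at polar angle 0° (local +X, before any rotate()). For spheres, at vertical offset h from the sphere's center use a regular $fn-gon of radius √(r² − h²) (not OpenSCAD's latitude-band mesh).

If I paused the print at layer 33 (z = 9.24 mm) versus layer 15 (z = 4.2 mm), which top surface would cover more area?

layer 15 (z = 4.2 mm)

Layer 33 (z = 9.24): the cone (r1=6.5→r2=2) has section circumradius 3.980 here — a regular 32-gon (area = (32/2)·3.980²·sin(360°/32) = 49.44 mm²); the r=3.5 sphere at (-1.5, 9) slices to a regular 32-gon of circumradius 1.274 (√(r²−h²) with h=3.26 from center) (area = (32/2)·1.274²·sin(360°/32) = 5.06 mm²); the cylinder at (2.5, 8) does not reach this height (z outside [15.5, 34.5]); Merging all regions: the 2 present regions are separate (no shared area or edge), so areas and boundary lengths simply add and each stays a separate island — area = 54.51 mm²; (whole slice rotated 30° about Z — lengths, areas and connectivity unchanged). So its area = 54.51 mm². Layer 15 (z = 4.2): the cone (r1=6.5→r2=2) has section circumradius 5.355 here — a regular 32-gon (area = (32/2)·5.355²·sin(360°/32) = 89.50 mm²); the sphere at (-1.5, 9) is absent (|z−center|=8.300 > r=3.5); the cylinder at (2.5, 8) is not intersected at this z (z outside [15.5, 34.5]); Merging all regions: only the cone is present, so the union is just that shape — area = 89.50 mm²; (whole slice rotated 30° about Z — lengths, areas and connectivity unchanged). So its area = 89.50 mm². Layer 15 is larger (89.50 vs 54.51 mm²).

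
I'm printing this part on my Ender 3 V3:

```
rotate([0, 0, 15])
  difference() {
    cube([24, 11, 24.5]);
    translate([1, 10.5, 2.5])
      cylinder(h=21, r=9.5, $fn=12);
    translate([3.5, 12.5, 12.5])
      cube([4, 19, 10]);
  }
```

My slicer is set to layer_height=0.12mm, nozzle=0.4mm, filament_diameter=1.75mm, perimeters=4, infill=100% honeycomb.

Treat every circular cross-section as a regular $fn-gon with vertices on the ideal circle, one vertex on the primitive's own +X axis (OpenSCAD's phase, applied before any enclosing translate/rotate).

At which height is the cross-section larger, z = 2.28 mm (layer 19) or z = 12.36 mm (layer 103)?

Layer 19 (z = 2.28): the cube is present — its section is the full 24×11 rectangle (area 264.00 mm²); the cylinder at (1, 10.5) does not reach this height (z outside [2.5, 23.5]); the cube at (3.5, 12.5) is absent (z outside [12.5, 22.5]); After the difference (first − rest): none of the subtracted shapes is present at this height, so the 24×11 cube is unchanged — area = 264.00 mm²; (whole slice rotated 15° about Z — lengths, areas and connectivity unchanged). So its area = 264.00 mm². Layer 103 (z = 12.36): the cube is present — its section is the full 24×11 rectangle (area 264.00 mm²); the r=9.5 cylinder at (1, 10.5) gives a regular 12-gon of circumradius 9.5 (constant along its height) (area = (12/2)·9.500²·sin(360°/12) = 270.75 mm²); the cube at (3.5, 12.5) is not intersected at this z (z outside [12.5, 22.5]); Subtracting the remaining from the first: starting from the 24×11 cube (264.00 mm²), the r=9.5 cylinder at (1, 10.5) partially overlaps it — only the 82.27 mm² overlap (of its 270.75 mm²) is removed, clipping the outline — area = 181.73 mm²; (rotated 15° about Z; rotation is an isometry so areas/perimeters/island counts are preserved). So its area = 181.73 mm². Layer 19 is larger (264.00 vs 181.73 mm²).

layer 19 (z = 2.28 mm)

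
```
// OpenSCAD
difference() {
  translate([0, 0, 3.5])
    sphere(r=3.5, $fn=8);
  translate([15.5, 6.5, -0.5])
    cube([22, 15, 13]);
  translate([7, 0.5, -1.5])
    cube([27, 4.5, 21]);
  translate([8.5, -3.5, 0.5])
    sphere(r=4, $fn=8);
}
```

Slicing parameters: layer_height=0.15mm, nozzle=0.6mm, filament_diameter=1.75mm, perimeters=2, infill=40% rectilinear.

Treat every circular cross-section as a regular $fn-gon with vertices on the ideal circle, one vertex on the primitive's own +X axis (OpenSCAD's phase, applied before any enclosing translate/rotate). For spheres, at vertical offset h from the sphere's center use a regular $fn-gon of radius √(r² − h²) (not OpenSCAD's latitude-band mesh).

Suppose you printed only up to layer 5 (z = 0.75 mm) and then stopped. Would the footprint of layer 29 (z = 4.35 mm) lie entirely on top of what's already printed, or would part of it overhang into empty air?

Compare the two slices. At z = 0.75: the r=3.5 sphere contributes a regular 8-gon of circumradius √(3.5²−2.75²) = 2.165 (area = (8/2)·2.165²·sin(360°/8) = 13.26 mm²); the cube at (15.5, 6.5) (footprint 22×15) is included at this height (area 330.00 mm²); the 27×4.5 cube at (7, 0.5) contributes its full rectangle (area 121.50 mm²); the sphere at (8.5, -3.5): section is a regular 8-gon, circumradius = √(r²−h²) = √(4²−0.25²) = 3.992 (area = (8/2)·3.992²·sin(360°/8) = 45.08 mm²); Subtracting the remaining from the first: starting from the r=3.5 sphere (13.26 mm²), the 22×15 cube at (15.5, 6.5) misses the remaining region (no effect); the 27×4.5 cube at (7, 0.5) misses the remaining region (no effect); the r=4 sphere at (8.5, -3.5) misses the remaining region (no effect) — area = 13.26 mm². At z = 4.35: the r=3.5 sphere contributes a regular 8-gon of circumradius √(3.5²−0.85²) = 3.395 (area = (8/2)·3.395²·sin(360°/8) = 32.60 mm²); the 22×15 cube at (15.5, 6.5) contributes its full rectangle (area 330.00 mm²); the cube at (7, 0.5) (footprint 27×4.5) is included at this height (area 121.50 mm²); the r=4 sphere at (8.5, -3.5) contributes a regular 8-gon of circumradius √(4²−3.85²) = 1.085 (area = (8/2)·1.085²·sin(360°/8) = 3.33 mm²); Taking the first minus the rest: starting from the r=3.5 sphere (32.60 mm²), the 22×15 cube at (15.5, 6.5) misses the remaining region (no effect); the 27×4.5 cube at (7, 0.5) misses the remaining region (no effect); the r=4 sphere at (8.5, -3.5) misses the remaining region (no effect) — area = 32.60 mm². Checking containment: at z = 4.35 the cross-section extends beyond the z = 0.75 cross-section by about 19.35 mm².

part overhangs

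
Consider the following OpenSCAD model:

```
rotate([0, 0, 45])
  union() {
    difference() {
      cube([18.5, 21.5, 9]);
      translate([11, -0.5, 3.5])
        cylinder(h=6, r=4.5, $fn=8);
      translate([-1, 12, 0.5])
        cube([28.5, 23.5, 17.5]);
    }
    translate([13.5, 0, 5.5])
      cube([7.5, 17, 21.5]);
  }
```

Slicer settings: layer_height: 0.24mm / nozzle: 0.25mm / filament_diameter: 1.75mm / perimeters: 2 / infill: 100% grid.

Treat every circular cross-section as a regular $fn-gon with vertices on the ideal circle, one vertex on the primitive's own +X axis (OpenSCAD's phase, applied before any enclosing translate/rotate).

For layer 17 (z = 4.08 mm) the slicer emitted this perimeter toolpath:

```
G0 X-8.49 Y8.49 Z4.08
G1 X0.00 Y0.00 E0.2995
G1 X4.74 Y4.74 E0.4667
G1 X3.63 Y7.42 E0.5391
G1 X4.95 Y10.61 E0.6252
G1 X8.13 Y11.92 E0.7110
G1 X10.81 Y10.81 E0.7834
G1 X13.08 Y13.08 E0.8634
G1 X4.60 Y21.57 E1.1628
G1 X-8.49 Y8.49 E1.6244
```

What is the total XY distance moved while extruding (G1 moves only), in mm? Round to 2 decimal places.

65.12 mm

Sum the Euclidean lengths of each G1 segment: total = 65.12 mm.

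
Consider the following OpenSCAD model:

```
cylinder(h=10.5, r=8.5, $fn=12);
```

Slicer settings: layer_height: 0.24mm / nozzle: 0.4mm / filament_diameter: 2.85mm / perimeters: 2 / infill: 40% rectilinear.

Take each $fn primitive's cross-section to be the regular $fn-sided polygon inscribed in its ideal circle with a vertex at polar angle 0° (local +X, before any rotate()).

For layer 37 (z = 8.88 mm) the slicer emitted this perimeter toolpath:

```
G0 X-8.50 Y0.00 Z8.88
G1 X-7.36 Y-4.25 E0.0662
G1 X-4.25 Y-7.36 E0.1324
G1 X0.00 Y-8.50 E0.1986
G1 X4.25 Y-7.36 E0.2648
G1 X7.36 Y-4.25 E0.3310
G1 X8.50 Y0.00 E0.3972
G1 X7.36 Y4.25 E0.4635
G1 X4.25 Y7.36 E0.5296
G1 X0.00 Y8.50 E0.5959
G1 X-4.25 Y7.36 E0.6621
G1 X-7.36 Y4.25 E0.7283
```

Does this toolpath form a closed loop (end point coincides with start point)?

no

Start point (G0): (-8.50, 0.00). End point (last G1): the path does not return to the start — open.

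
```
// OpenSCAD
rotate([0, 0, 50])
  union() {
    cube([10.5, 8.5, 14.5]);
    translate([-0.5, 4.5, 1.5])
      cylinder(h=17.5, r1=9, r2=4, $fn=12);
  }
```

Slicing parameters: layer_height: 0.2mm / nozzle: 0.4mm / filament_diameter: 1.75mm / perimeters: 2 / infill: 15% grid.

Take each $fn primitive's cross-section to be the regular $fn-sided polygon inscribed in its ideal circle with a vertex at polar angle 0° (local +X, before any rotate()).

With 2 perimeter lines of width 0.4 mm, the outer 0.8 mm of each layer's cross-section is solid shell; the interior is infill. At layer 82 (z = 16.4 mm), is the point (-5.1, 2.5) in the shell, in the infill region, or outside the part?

infill

At z = 16.4 mm: the cube is absent (z outside [0, 14.5]); the cone at (-0.5, 4.5) contributes a regular 12-gon of circumradius 4.743 (interpolated between r1=9 and r2=4 at t=0.851); Merging all regions: only the cone at (-0.5, 4.5) is present, so the union is just that shape — 1 connected region; (whole slice rotated 50° about Z — lengths, areas and connectivity unchanged). Overall, the cross-section is a single solid region. Undo the 50° rotation: the query point maps to (-1.363, 5.514) in the un-rotated model frame. The nearest boundary edge runs (-2.87, 8.61)→(-4.61, 6.87); distance from the point to it = 3.25 mm. The point is inside the cross-section and 3.25 mm from the nearest boundary — more than the 0.8 mm shell width (2 × 0.4), so it's in the infill interior.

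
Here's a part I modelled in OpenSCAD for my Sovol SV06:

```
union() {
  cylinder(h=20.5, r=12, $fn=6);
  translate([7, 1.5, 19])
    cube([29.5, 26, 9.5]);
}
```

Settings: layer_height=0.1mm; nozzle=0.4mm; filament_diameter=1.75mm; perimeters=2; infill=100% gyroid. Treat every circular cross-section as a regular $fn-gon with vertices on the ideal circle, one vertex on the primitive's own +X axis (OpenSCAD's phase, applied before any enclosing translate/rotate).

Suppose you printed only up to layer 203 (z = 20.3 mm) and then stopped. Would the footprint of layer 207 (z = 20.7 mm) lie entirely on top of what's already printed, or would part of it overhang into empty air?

entirely on top

Compare the two slices. At z = 20.3: the r=12 cylinder contributes a regular 6-gon of circumradius 12 (area = (6/2)·12.000²·sin(360°/6) = 374.12 mm²); the 29.5×26 cube at (7, 1.5) contributes its full rectangle (area 767.00 mm²); Combining (union): the regions partially overlap — summed areas 1141.12 mm² minus the doubly-counted overlap 14.80 mm² gives 1126.32 mm² — area = 1126.32 mm². At z = 20.7: the cylinder is absent (z outside [0, 20.5]); the 29.5×26 cube at (7, 1.5) contributes its full rectangle (area 767.00 mm²); Combining (union): only the 29.5×26 cube at (7, 1.5) is present, so the union is just that shape — area = 767.00 mm². Checking containment: the cross-section at z = 20.7 is a subset of the cross-section at z = 20.3.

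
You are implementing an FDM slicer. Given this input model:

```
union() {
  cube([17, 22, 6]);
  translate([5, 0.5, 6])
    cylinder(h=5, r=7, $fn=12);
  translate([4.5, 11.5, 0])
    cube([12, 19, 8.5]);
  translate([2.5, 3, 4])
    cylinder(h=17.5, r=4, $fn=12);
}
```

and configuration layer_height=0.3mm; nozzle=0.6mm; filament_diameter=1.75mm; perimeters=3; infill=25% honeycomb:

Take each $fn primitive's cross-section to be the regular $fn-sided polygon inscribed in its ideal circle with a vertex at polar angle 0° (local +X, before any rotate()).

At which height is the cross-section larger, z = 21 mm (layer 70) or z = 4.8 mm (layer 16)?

Layer 70 (z = 21): the cube is absent (z outside [0, 6]); the cylinder at (5, 0.5) is not intersected at this z (z outside [6, 11]); the cube at (4.5, 11.5) is not intersected at this z (z outside [0, 8.5]); the r=4 cylinder at (2.5, 3) contributes a regular 12-gon of circumradius 4 (area = (12/2)·4.000²·sin(360°/12) = 48.00 mm²); Combining (union): only the r=4 cylinder at (2.5, 3) is present, so the union is just that shape — area = 48.00 mm². So its area = 48.00 mm². Layer 16 (z = 4.8): the 17×22 cube contributes its full rectangle (area 374.00 mm²); the cylinder at (5, 0.5) is not intersected at this z (z outside [6, 11]); the cube at (4.5, 11.5) (footprint 12×19) is included at this height (area 228.00 mm²); the cylinder at (2.5, 3): section is a regular 12-gon, circumradius r=4 (area = (12/2)·4.000²·sin(360°/12) = 48.00 mm²); Combining (union): the regions partially overlap — summed areas 650.00 mm² minus the doubly-counted overlap 165.00 mm² gives 485.00 mm² — area = 485.00 mm². So its area = 485.00 mm². Layer 16 is larger (485.00 vs 48.00 mm²).

layer 16 (z = 4.8 mm)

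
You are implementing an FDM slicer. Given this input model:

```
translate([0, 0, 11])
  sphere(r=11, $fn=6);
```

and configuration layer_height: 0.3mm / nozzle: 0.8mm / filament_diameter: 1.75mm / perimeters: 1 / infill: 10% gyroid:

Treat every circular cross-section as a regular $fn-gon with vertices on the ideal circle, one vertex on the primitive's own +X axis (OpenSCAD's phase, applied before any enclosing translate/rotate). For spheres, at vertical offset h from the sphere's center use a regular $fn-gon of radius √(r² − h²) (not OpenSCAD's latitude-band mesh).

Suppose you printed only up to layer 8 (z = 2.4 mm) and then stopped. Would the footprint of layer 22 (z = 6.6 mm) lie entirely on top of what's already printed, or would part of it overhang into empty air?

Compare the two slices. At z = 2.4: the sphere: section is a regular 6-gon, circumradius = √(r²−h²) = √(11²−8.6²) = 6.859 (area = (6/2)·6.859²·sin(360°/6) = 122.21 mm²). At z = 6.6: the r=11 sphere contributes a regular 6-gon of circumradius √(11²−4.4²) = 10.082 (area = (6/2)·10.082²·sin(360°/6) = 264.07 mm²). Checking containment: at z = 6.6 the cross-section extends beyond the z = 2.4 cross-section by about 141.85 mm².

part overhangs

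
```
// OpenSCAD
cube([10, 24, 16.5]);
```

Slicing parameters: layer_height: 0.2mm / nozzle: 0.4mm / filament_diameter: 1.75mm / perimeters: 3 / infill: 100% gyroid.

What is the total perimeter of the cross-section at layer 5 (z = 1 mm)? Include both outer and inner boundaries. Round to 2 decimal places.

68.00 mm

At z = 1 mm: the 10×24 cube contributes its full rectangle (perimeter 68.00 mm). Overall, the cross-section is a single solid region. Total boundary length (outer) = 68.00 mm.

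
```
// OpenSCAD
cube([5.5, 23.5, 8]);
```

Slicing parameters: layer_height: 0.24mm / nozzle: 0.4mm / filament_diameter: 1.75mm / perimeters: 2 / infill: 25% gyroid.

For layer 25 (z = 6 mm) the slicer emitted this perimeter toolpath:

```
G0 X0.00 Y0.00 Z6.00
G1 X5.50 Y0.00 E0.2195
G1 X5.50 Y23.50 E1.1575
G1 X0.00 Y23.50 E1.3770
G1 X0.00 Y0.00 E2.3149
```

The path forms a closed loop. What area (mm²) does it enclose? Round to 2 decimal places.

Apply the shoelace formula to the sequence of (X, Y) vertices; enclosed area = 129.25 mm².

129.25 mm²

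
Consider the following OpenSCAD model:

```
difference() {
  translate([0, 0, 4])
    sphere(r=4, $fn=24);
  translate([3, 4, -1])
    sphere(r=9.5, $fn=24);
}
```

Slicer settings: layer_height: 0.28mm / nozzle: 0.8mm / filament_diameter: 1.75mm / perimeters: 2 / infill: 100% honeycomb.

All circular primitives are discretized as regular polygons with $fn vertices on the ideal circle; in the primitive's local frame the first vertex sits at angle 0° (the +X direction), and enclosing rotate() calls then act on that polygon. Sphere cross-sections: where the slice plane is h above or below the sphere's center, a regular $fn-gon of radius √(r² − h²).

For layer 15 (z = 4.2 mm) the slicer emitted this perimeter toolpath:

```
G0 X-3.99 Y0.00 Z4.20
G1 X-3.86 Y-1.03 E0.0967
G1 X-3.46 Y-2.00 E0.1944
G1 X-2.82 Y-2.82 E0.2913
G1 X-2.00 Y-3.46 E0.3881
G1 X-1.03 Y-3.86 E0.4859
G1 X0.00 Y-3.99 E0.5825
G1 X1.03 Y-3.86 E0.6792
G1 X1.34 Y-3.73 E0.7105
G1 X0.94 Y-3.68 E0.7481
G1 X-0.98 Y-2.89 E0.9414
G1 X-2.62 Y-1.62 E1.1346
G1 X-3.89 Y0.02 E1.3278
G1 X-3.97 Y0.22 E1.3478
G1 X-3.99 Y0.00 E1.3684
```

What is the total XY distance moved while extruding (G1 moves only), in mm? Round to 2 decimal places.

Sum the Euclidean lengths of each G1 segment: total = 14.69 mm.

14.69 mm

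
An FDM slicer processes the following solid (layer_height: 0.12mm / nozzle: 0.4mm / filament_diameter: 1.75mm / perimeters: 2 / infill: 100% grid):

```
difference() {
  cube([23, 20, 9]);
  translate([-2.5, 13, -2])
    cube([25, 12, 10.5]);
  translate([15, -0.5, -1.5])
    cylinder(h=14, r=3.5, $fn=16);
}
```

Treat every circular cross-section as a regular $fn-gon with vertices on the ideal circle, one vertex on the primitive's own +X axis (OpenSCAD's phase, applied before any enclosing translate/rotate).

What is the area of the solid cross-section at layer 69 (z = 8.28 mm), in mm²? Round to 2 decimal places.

287.20 mm²

At z = 8.28 mm: the 23×20 cube contributes its full rectangle (area 460.00 mm²); the cube at (-2.5, 13) (footprint 25×12) is included at this height (area 300.00 mm²); the r=3.5 cylinder at (15, -0.5) contributes a regular 16-gon of circumradius 3.5 (area = (16/2)·3.500²·sin(360°/16) = 37.50 mm²); Taking the first minus the rest: starting from the 23×20 cube (460.00 mm²), the 25×12 cube at (-2.5, 13) partially overlaps it — only the 157.50 mm² overlap (of its 300.00 mm²) is removed, clipping the outline; the r=3.5 cylinder at (15, -0.5) partially overlaps it — only the 15.30 mm² overlap (of its 37.50 mm²) is removed, clipping the outline — area = 287.20 mm². Overall, the cross-section is a single solid region. Net area = 287.20 mm².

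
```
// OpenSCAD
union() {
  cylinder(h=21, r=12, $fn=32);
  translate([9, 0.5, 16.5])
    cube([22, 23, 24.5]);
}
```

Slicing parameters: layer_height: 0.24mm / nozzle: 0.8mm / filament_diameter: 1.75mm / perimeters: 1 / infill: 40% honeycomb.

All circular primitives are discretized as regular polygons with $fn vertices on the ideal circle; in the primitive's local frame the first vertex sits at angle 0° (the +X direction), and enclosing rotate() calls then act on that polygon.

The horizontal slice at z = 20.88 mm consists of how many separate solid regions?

At z = 20.88 mm: the r=12 cylinder contributes a regular 32-gon of circumradius 12; the 22×23 cube at (9, 0.5) contributes its full rectangle; Combining (union): the regions partially overlap (shared area 14.49 mm²), so overlapping operands fuse into one piece — 1 connected region. The result has 1 disconnected region.

1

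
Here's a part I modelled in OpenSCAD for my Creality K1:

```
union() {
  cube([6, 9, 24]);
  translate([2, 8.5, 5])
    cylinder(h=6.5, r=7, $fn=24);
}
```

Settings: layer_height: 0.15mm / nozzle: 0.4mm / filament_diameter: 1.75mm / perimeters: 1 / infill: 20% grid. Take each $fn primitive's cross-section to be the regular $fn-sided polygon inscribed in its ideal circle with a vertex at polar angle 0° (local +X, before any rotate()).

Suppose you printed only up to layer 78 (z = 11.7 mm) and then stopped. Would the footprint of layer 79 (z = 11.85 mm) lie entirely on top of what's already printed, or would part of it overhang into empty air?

Compare the two slices. At z = 11.7: the 6×9 cube contributes its full rectangle (area 54.00 mm²); the cylinder at (2, 8.5) is absent (z outside [5, 11.5]); Combining (union): only the 6×9 cube is present, so the union is just that shape — area = 54.00 mm². At z = 11.85: the 6×9 cube contributes its full rectangle (area 54.00 mm²); the cylinder at (2, 8.5) is not intersected at this z (z outside [5, 11.5]); Combining (union): only the 6×9 cube is present, so the union is just that shape — area = 54.00 mm². Checking containment: the cross-section at z = 11.85 is a subset of the cross-section at z = 11.7.

entirely on top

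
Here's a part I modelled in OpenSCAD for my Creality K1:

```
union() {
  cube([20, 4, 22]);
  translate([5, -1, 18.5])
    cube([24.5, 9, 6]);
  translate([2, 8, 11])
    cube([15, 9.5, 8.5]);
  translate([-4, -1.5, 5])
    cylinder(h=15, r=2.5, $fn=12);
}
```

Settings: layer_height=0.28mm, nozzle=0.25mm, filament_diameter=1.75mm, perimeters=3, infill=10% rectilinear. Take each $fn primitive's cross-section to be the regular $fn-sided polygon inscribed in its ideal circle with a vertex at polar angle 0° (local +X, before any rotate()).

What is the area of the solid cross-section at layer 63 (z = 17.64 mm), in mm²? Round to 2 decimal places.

At z = 17.64 mm: the 20×4 cube contributes its full rectangle (area 80.00 mm²); the cube at (5, -1) does not reach this height (z outside [18.5, 24.5]); the 15×9.5 cube at (2, 8) contributes its full rectangle (area 142.50 mm²); the r=2.5 cylinder at (-4, -1.5) gives a regular 12-gon of circumradius 2.5 (constant along its height) (area = (12/2)·2.500²·sin(360°/12) = 18.75 mm²); Taking the union: the 3 present regions are separate (no shared area or edge), so areas and boundary lengths simply add and each stays a separate island — area = 241.25 mm². Overall, the cross-section has 3 separate islands. Net area = 241.25 mm².

241.25 mm²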